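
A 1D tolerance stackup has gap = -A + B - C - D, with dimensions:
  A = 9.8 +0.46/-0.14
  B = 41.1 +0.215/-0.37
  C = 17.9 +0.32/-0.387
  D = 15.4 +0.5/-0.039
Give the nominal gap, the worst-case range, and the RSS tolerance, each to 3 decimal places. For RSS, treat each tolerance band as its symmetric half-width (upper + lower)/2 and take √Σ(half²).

Stack each dimension's contribution:
  -A: nom -9.800 → Σnom=-9.800; wc +0.140/-0.460 → slack +0.140/-0.460; half-tol=0.300, Σhalf²=0.090000
  +B: nom +41.100 → Σnom=31.300; wc +0.215/-0.370 → slack +0.355/-0.830; half-tol=0.292, Σhalf²=0.175556
  -C: nom -17.900 → Σnom=13.400; wc +0.387/-0.320 → slack +0.742/-1.150; half-tol=0.354, Σhalf²=0.300519
  -D: nom -15.400 → Σnom=-2.000; wc +0.039/-0.500 → slack +0.781/-1.650; half-tol=0.270, Σhalf²=0.373149
Nominal = -2.000. Worst-case = [-2.000 - 1.650, -2.000 + 0.781] = [-3.650, -1.219]. RSS = √0.373149 = 0.611.

nominal=-2.000 wc=[-3.650,-1.219] rss=0.611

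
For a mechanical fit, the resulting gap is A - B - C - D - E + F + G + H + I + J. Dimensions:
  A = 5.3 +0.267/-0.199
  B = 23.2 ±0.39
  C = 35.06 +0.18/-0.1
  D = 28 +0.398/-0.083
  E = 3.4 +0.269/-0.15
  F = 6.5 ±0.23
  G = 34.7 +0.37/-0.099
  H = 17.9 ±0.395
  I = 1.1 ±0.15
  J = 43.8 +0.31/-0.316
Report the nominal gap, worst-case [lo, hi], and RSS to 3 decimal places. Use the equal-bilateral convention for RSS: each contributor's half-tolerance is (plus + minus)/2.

nominal=19.640 wc=[17.014,22.085] rss=0.844

Stack each dimension's contribution:
  +A: nom +5.300 → Σnom=5.300; wc +0.267/-0.199 → slack +0.267/-0.199; half-tol=0.233, Σhalf²=0.054289
  -B: nom -23.200 → Σnom=-17.900; wc +0.390/-0.390 → slack +0.657/-0.589; half-tol=0.390, Σhalf²=0.206389
  -C: nom -35.060 → Σnom=-52.960; wc +0.100/-0.180 → slack +0.757/-0.769; half-tol=0.140, Σhalf²=0.225989
  -D: nom -28.000 → Σnom=-80.960; wc +0.083/-0.398 → slack +0.840/-1.167; half-tol=0.241, Σhalf²=0.283829
  -E: nom -3.400 → Σnom=-84.360; wc +0.150/-0.269 → slack +0.990/-1.436; half-tol=0.210, Σhalf²=0.327720
  +F: nom +6.500 → Σnom=-77.860; wc +0.230/-0.230 → slack +1.220/-1.666; half-tol=0.230, Σhalf²=0.380620
  +G: nom +34.700 → Σnom=-43.160; wc +0.370/-0.099 → slack +1.590/-1.765; half-tol=0.234, Σhalf²=0.435610
  +H: nom +17.900 → Σnom=-25.260; wc +0.395/-0.395 → slack +1.985/-2.160; half-tol=0.395, Σhalf²=0.591635
  +I: nom +1.100 → Σnom=-24.160; wc +0.150/-0.150 → slack +2.135/-2.310; half-tol=0.150, Σhalf²=0.614135
  +J: nom +43.800 → Σnom=19.640; wc +0.310/-0.316 → slack +2.445/-2.626; half-tol=0.313, Σhalf²=0.712104
Nominal = 19.640. Worst-case = [19.640 - 2.626, 19.640 + 2.445] = [17.014, 22.085]. RSS = √0.712104 = 0.844.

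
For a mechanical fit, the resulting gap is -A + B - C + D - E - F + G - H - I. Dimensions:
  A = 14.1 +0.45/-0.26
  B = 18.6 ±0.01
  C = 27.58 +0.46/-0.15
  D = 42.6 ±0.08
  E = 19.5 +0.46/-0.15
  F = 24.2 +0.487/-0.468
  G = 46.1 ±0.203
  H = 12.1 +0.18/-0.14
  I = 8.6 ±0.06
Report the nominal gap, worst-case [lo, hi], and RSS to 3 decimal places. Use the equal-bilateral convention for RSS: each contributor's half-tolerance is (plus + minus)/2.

nominal=1.220 wc=[-1.170,2.741] rss=0.785

Stack each dimension's contribution:
  -A: nom -14.100 → Σnom=-14.100; wc +0.260/-0.450 → slack +0.260/-0.450; half-tol=0.355, Σhalf²=0.126025
  +B: nom +18.600 → Σnom=4.500; wc +0.010/-0.010 → slack +0.270/-0.460; half-tol=0.010, Σhalf²=0.126125
  -C: nom -27.580 → Σnom=-23.080; wc +0.150/-0.460 → slack +0.420/-0.920; half-tol=0.305, Σhalf²=0.219150
  +D: nom +42.600 → Σnom=19.520; wc +0.080/-0.080 → slack +0.500/-1.000; half-tol=0.080, Σhalf²=0.225550
  -E: nom -19.500 → Σnom=0.020; wc +0.150/-0.460 → slack +0.650/-1.460; half-tol=0.305, Σhalf²=0.318575
  -F: nom -24.200 → Σnom=-24.180; wc +0.468/-0.487 → slack +1.118/-1.947; half-tol=0.478, Σhalf²=0.546581
  +G: nom +46.100 → Σnom=21.920; wc +0.203/-0.203 → slack +1.321/-2.150; half-tol=0.203, Σhalf²=0.587790
  -H: nom -12.100 → Σnom=9.820; wc +0.140/-0.180 → slack +1.461/-2.330; half-tol=0.160, Σhalf²=0.613390
  -I: nom -8.600 → Σnom=1.220; wc +0.060/-0.060 → slack +1.521/-2.390; half-tol=0.060, Σhalf²=0.616990
Nominal = 1.220. Worst-case = [1.220 - 2.390, 1.220 + 1.521] = [-1.170, 2.741]. RSS = √0.616990 = 0.785.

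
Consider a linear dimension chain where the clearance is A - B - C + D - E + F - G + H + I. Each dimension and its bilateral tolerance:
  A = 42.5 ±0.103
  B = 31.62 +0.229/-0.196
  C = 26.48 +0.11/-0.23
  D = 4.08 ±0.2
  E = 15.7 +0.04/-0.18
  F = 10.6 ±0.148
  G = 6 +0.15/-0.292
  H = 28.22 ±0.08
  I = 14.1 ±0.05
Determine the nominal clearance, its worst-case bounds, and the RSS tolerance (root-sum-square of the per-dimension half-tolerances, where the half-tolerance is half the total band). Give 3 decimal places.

Stack each dimension's contribution:
  +A: nom +42.500 → Σnom=42.500; wc +0.103/-0.103 → slack +0.103/-0.103; half-tol=0.103, Σhalf²=0.010609
  -B: nom -31.620 → Σnom=10.880; wc +0.196/-0.229 → slack +0.299/-0.332; half-tol=0.213, Σhalf²=0.055765
  -C: nom -26.480 → Σnom=-15.600; wc +0.230/-0.110 → slack +0.529/-0.442; half-tol=0.170, Σhalf²=0.084665
  +D: nom +4.080 → Σnom=-11.520; wc +0.200/-0.200 → slack +0.729/-0.642; half-tol=0.200, Σhalf²=0.124665
  -E: nom -15.700 → Σnom=-27.220; wc +0.180/-0.040 → slack +0.909/-0.682; half-tol=0.110, Σhalf²=0.136765
  +F: nom +10.600 → Σnom=-16.620; wc +0.148/-0.148 → slack +1.057/-0.830; half-tol=0.148, Σhalf²=0.158669
  -G: nom -6.000 → Σnom=-22.620; wc +0.292/-0.150 → slack +1.349/-0.980; half-tol=0.221, Σhalf²=0.207510
  +H: nom +28.220 → Σnom=5.600; wc +0.080/-0.080 → slack +1.429/-1.060; half-tol=0.080, Σhalf²=0.213910
  +I: nom +14.100 → Σnom=19.700; wc +0.050/-0.050 → slack +1.479/-1.110; half-tol=0.050, Σhalf²=0.216410
Nominal = 19.700. Worst-case = [19.700 - 1.110, 19.700 + 1.479] = [18.590, 21.179]. RSS = √0.216410 = 0.465.

nominal=19.700 wc=[18.590,21.179] rss=0.465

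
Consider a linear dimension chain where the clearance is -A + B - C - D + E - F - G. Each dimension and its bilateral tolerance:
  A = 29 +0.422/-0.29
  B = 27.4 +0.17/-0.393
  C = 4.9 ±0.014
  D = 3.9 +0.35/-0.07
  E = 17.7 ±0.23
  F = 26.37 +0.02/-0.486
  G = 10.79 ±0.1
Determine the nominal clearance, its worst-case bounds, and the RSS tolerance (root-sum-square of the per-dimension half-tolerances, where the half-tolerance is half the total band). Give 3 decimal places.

Stack each dimension's contribution:
  -A: nom -29.000 → Σnom=-29.000; wc +0.290/-0.422 → slack +0.290/-0.422; half-tol=0.356, Σhalf²=0.126736
  +B: nom +27.400 → Σnom=-1.600; wc +0.170/-0.393 → slack +0.460/-0.815; half-tol=0.282, Σhalf²=0.205978
  -C: nom -4.900 → Σnom=-6.500; wc +0.014/-0.014 → slack +0.474/-0.829; half-tol=0.014, Σhalf²=0.206174
  -D: nom -3.900 → Σnom=-10.400; wc +0.070/-0.350 → slack +0.544/-1.179; half-tol=0.210, Σhalf²=0.250274
  +E: nom +17.700 → Σnom=7.300; wc +0.230/-0.230 → slack +0.774/-1.409; half-tol=0.230, Σhalf²=0.303174
  -F: nom -26.370 → Σnom=-19.070; wc +0.486/-0.020 → slack +1.260/-1.429; half-tol=0.253, Σhalf²=0.367183
  -G: nom -10.790 → Σnom=-29.860; wc +0.100/-0.100 → slack +1.360/-1.529; half-tol=0.100, Σhalf²=0.377183
Nominal = -29.860. Worst-case = [-29.860 - 1.529, -29.860 + 1.360] = [-31.389, -28.500]. RSS = √0.377183 = 0.614.

nominal=-29.860 wc=[-31.389,-28.500] rss=0.614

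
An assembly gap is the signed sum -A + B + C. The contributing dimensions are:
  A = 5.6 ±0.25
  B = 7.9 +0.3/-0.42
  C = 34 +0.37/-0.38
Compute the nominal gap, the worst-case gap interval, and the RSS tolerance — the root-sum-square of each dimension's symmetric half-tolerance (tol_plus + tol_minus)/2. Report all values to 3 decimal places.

nominal=36.300 wc=[35.250,37.220] rss=0.577

Stack each dimension's contribution:
  -A: nom -5.600 → Σnom=-5.600; wc +0.250/-0.250 → slack +0.250/-0.250; half-tol=0.250, Σhalf²=0.062500
  +B: nom +7.900 → Σnom=2.300; wc +0.300/-0.420 → slack +0.550/-0.670; half-tol=0.360, Σhalf²=0.192100
  +C: nom +34.000 → Σnom=36.300; wc +0.370/-0.380 → slack +0.920/-1.050; half-tol=0.375, Σhalf²=0.332725
Nominal = 36.300. Worst-case = [36.300 - 1.050, 36.300 + 0.920] = [35.250, 37.220]. RSS = √0.332725 = 0.577.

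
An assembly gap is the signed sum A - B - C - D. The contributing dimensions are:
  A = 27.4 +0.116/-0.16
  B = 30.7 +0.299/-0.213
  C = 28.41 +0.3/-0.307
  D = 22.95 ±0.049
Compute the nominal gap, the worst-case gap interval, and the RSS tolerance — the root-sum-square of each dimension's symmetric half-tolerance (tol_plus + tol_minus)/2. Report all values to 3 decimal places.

nominal=-54.660 wc=[-55.468,-53.975] rss=0.423

Stack each dimension's contribution:
  +A: nom +27.400 → Σnom=27.400; wc +0.116/-0.160 → slack +0.116/-0.160; half-tol=0.138, Σhalf²=0.019044
  -B: nom -30.700 → Σnom=-3.300; wc +0.213/-0.299 → slack +0.329/-0.459; half-tol=0.256, Σhalf²=0.084580
  -C: nom -28.410 → Σnom=-31.710; wc +0.307/-0.300 → slack +0.636/-0.759; half-tol=0.303, Σhalf²=0.176692
  -D: nom -22.950 → Σnom=-54.660; wc +0.049/-0.049 → slack +0.685/-0.808; half-tol=0.049, Σhalf²=0.179093
Nominal = -54.660. Worst-case = [-54.660 - 0.808, -54.660 + 0.685] = [-55.468, -53.975]. RSS = √0.179093 = 0.423.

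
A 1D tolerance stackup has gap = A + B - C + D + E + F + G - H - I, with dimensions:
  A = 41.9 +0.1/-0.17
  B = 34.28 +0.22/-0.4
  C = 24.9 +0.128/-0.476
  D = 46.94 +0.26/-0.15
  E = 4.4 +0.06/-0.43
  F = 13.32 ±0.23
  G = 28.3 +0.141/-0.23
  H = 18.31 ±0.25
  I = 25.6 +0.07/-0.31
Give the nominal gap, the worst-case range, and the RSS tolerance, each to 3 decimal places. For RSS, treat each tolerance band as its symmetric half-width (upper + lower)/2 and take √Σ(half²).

Stack each dimension's contribution:
  +A: nom +41.900 → Σnom=41.900; wc +0.100/-0.170 → slack +0.100/-0.170; half-tol=0.135, Σhalf²=0.018225
  +B: nom +34.280 → Σnom=76.180; wc +0.220/-0.400 → slack +0.320/-0.570; half-tol=0.310, Σhalf²=0.114325
  -C: nom -24.900 → Σnom=51.280; wc +0.476/-0.128 → slack +0.796/-0.698; half-tol=0.302, Σhalf²=0.205529
  +D: nom +46.940 → Σnom=98.220; wc +0.260/-0.150 → slack +1.056/-0.848; half-tol=0.205, Σhalf²=0.247554
  +E: nom +4.400 → Σnom=102.620; wc +0.060/-0.430 → slack +1.116/-1.278; half-tol=0.245, Σhalf²=0.307579
  +F: nom +13.320 → Σnom=115.940; wc +0.230/-0.230 → slack +1.346/-1.508; half-tol=0.230, Σhalf²=0.360479
  +G: nom +28.300 → Σnom=144.240; wc +0.141/-0.230 → slack +1.487/-1.738; half-tol=0.185, Σhalf²=0.394889
  -H: nom -18.310 → Σnom=125.930; wc +0.250/-0.250 → slack +1.737/-1.988; half-tol=0.250, Σhalf²=0.457389
  -I: nom -25.600 → Σnom=100.330; wc +0.310/-0.070 → slack +2.047/-2.058; half-tol=0.190, Σhalf²=0.493489
Nominal = 100.330. Worst-case = [100.330 - 2.058, 100.330 + 2.047] = [98.272, 102.377]. RSS = √0.493489 = 0.702.

nominal=100.330 wc=[98.272,102.377] rss=0.702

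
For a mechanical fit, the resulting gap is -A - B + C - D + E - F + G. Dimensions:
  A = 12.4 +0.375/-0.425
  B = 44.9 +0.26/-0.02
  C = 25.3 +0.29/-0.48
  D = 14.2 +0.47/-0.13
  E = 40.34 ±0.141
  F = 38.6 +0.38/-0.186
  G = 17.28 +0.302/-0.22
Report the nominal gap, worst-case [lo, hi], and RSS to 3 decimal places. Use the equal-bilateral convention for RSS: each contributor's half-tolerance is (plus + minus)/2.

nominal=-27.180 wc=[-29.506,-25.686] rss=0.765

Stack each dimension's contribution:
  -A: nom -12.400 → Σnom=-12.400; wc +0.425/-0.375 → slack +0.425/-0.375; half-tol=0.400, Σhalf²=0.160000
  -B: nom -44.900 → Σnom=-57.300; wc +0.020/-0.260 → slack +0.445/-0.635; half-tol=0.140, Σhalf²=0.179600
  +C: nom +25.300 → Σnom=-32.000; wc +0.290/-0.480 → slack +0.735/-1.115; half-tol=0.385, Σhalf²=0.327825
  -D: nom -14.200 → Σnom=-46.200; wc +0.130/-0.470 → slack +0.865/-1.585; half-tol=0.300, Σhalf²=0.417825
  +E: nom +40.340 → Σnom=-5.860; wc +0.141/-0.141 → slack +1.006/-1.726; half-tol=0.141, Σhalf²=0.437706
  -F: nom -38.600 → Σnom=-44.460; wc +0.186/-0.380 → slack +1.192/-2.106; half-tol=0.283, Σhalf²=0.517795
  +G: nom +17.280 → Σnom=-27.180; wc +0.302/-0.220 → slack +1.494/-2.326; half-tol=0.261, Σhalf²=0.585916
Nominal = -27.180. Worst-case = [-27.180 - 2.326, -27.180 + 1.494] = [-29.506, -25.686]. RSS = √0.585916 = 0.765.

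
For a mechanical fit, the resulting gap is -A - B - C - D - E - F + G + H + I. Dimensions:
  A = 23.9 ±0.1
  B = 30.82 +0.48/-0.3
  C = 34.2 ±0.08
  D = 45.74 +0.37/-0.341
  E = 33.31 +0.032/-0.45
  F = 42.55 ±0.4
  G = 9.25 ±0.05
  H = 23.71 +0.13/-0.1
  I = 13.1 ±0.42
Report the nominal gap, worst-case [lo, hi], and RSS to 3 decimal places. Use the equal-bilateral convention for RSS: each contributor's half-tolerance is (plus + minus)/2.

nominal=-164.460 wc=[-166.492,-162.189] rss=0.840

Stack each dimension's contribution:
  -A: nom -23.900 → Σnom=-23.900; wc +0.100/-0.100 → slack +0.100/-0.100; half-tol=0.100, Σhalf²=0.010000
  -B: nom -30.820 → Σnom=-54.720; wc +0.300/-0.480 → slack +0.400/-0.580; half-tol=0.390, Σhalf²=0.162100
  -C: nom -34.200 → Σnom=-88.920; wc +0.080/-0.080 → slack +0.480/-0.660; half-tol=0.080, Σhalf²=0.168500
  -D: nom -45.740 → Σnom=-134.660; wc +0.341/-0.370 → slack +0.821/-1.030; half-tol=0.356, Σhalf²=0.294880
  -E: nom -33.310 → Σnom=-167.970; wc +0.450/-0.032 → slack +1.271/-1.062; half-tol=0.241, Σhalf²=0.352961
  -F: nom -42.550 → Σnom=-210.520; wc +0.400/-0.400 → slack +1.671/-1.462; half-tol=0.400, Σhalf²=0.512961
  +G: nom +9.250 → Σnom=-201.270; wc +0.050/-0.050 → slack +1.721/-1.512; half-tol=0.050, Σhalf²=0.515461
  +H: nom +23.710 → Σnom=-177.560; wc +0.130/-0.100 → slack +1.851/-1.612; half-tol=0.115, Σhalf²=0.528686
  +I: nom +13.100 → Σnom=-164.460; wc +0.420/-0.420 → slack +2.271/-2.032; half-tol=0.420, Σhalf²=0.705086
Nominal = -164.460. Worst-case = [-164.460 - 2.032, -164.460 + 2.271] = [-166.492, -162.189]. RSS = √0.705086 = 0.840.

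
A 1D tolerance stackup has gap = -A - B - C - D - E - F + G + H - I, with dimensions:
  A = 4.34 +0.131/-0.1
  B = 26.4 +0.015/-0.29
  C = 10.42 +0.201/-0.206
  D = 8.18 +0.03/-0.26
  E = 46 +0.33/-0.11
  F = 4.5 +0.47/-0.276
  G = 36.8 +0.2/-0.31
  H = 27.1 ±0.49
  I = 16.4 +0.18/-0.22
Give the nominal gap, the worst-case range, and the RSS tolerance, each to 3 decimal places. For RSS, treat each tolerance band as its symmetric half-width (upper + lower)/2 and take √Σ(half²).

Stack each dimension's contribution:
  -A: nom -4.340 → Σnom=-4.340; wc +0.100/-0.131 → slack +0.100/-0.131; half-tol=0.116, Σhalf²=0.013340
  -B: nom -26.400 → Σnom=-30.740; wc +0.290/-0.015 → slack +0.390/-0.146; half-tol=0.152, Σhalf²=0.036597
  -C: nom -10.420 → Σnom=-41.160; wc +0.206/-0.201 → slack +0.596/-0.347; half-tol=0.204, Σhalf²=0.078009
  -D: nom -8.180 → Σnom=-49.340; wc +0.260/-0.030 → slack +0.856/-0.377; half-tol=0.145, Σhalf²=0.099034
  -E: nom -46.000 → Σnom=-95.340; wc +0.110/-0.330 → slack +0.966/-0.707; half-tol=0.220, Σhalf²=0.147434
  -F: nom -4.500 → Σnom=-99.840; wc +0.276/-0.470 → slack +1.242/-1.177; half-tol=0.373, Σhalf²=0.286563
  +G: nom +36.800 → Σnom=-63.040; wc +0.200/-0.310 → slack +1.442/-1.487; half-tol=0.255, Σhalf²=0.351588
  +H: nom +27.100 → Σnom=-35.940; wc +0.490/-0.490 → slack +1.932/-1.977; half-tol=0.490, Σhalf²=0.591688
  -I: nom -16.400 → Σnom=-52.340; wc +0.220/-0.180 → slack +2.152/-2.157; half-tol=0.200, Σhalf²=0.631688
Nominal = -52.340. Worst-case = [-52.340 - 2.157, -52.340 + 2.152] = [-54.497, -50.188]. RSS = √0.631688 = 0.795.

nominal=-52.340 wc=[-54.497,-50.188] rss=0.795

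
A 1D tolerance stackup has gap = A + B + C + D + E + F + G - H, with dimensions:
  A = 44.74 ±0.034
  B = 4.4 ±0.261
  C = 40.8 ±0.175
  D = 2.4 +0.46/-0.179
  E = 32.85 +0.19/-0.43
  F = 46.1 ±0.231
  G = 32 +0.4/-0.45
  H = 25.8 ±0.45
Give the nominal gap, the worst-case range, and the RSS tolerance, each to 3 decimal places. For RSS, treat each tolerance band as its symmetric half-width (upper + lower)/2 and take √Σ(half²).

Stack each dimension's contribution:
  +A: nom +44.740 → Σnom=44.740; wc +0.034/-0.034 → slack +0.034/-0.034; half-tol=0.034, Σhalf²=0.001156
  +B: nom +4.400 → Σnom=49.140; wc +0.261/-0.261 → slack +0.295/-0.295; half-tol=0.261, Σhalf²=0.069277
  +C: nom +40.800 → Σnom=89.940; wc +0.175/-0.175 → slack +0.470/-0.470; half-tol=0.175, Σhalf²=0.099902
  +D: nom +2.400 → Σnom=92.340; wc +0.460/-0.179 → slack +0.930/-0.649; half-tol=0.320, Σhalf²=0.201982
  +E: nom +32.850 → Σnom=125.190; wc +0.190/-0.430 → slack +1.120/-1.079; half-tol=0.310, Σhalf²=0.298082
  +F: nom +46.100 → Σnom=171.290; wc +0.231/-0.231 → slack +1.351/-1.310; half-tol=0.231, Σhalf²=0.351443
  +G: nom +32.000 → Σnom=203.290; wc +0.400/-0.450 → slack +1.751/-1.760; half-tol=0.425, Σhalf²=0.532068
  -H: nom -25.800 → Σnom=177.490; wc +0.450/-0.450 → slack +2.201/-2.210; half-tol=0.450, Σhalf²=0.734568
Nominal = 177.490. Worst-case = [177.490 - 2.210, 177.490 + 2.201] = [175.280, 179.691]. RSS = √0.734568 = 0.857.

nominal=177.490 wc=[175.280,179.691] rss=0.857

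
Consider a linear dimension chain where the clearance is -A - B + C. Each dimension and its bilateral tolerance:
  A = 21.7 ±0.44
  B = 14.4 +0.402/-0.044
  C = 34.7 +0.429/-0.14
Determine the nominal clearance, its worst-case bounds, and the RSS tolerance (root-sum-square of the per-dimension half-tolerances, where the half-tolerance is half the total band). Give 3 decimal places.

Stack each dimension's contribution:
  -A: nom -21.700 → Σnom=-21.700; wc +0.440/-0.440 → slack +0.440/-0.440; half-tol=0.440, Σhalf²=0.193600
  -B: nom -14.400 → Σnom=-36.100; wc +0.044/-0.402 → slack +0.484/-0.842; half-tol=0.223, Σhalf²=0.243329
  +C: nom +34.700 → Σnom=-1.400; wc +0.429/-0.140 → slack +0.913/-0.982; half-tol=0.284, Σhalf²=0.324269
Nominal = -1.400. Worst-case = [-1.400 - 0.982, -1.400 + 0.913] = [-2.382, -0.487]. RSS = √0.324269 = 0.569.

nominal=-1.400 wc=[-2.382,-0.487] rss=0.569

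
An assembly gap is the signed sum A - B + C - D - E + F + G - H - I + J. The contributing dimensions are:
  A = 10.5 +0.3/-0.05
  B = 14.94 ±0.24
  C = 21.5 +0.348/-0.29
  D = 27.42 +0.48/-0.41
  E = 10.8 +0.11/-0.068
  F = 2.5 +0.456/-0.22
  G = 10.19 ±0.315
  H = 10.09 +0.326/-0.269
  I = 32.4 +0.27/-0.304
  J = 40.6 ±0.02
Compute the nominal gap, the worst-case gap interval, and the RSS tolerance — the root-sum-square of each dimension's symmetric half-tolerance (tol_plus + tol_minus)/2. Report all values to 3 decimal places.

Stack each dimension's contribution:
  +A: nom +10.500 → Σnom=10.500; wc +0.300/-0.050 → slack +0.300/-0.050; half-tol=0.175, Σhalf²=0.030625
  -B: nom -14.940 → Σnom=-4.440; wc +0.240/-0.240 → slack +0.540/-0.290; half-tol=0.240, Σhalf²=0.088225
  +C: nom +21.500 → Σnom=17.060; wc +0.348/-0.290 → slack +0.888/-0.580; half-tol=0.319, Σhalf²=0.189986
  -D: nom -27.420 → Σnom=-10.360; wc +0.410/-0.480 → slack +1.298/-1.060; half-tol=0.445, Σhalf²=0.388011
  -E: nom -10.800 → Σnom=-21.160; wc +0.068/-0.110 → slack +1.366/-1.170; half-tol=0.089, Σhalf²=0.395932
  +F: nom +2.500 → Σnom=-18.660; wc +0.456/-0.220 → slack +1.822/-1.390; half-tol=0.338, Σhalf²=0.510176
  +G: nom +10.190 → Σnom=-8.470; wc +0.315/-0.315 → slack +2.137/-1.705; half-tol=0.315, Σhalf²=0.609401
  -H: nom -10.090 → Σnom=-18.560; wc +0.269/-0.326 → slack +2.406/-2.031; half-tol=0.297, Σhalf²=0.697907
  -I: nom -32.400 → Σnom=-50.960; wc +0.304/-0.270 → slack +2.710/-2.301; half-tol=0.287, Σhalf²=0.780276
  +J: nom +40.600 → Σnom=-10.360; wc +0.020/-0.020 → slack +2.730/-2.321; half-tol=0.020, Σhalf²=0.780676
Nominal = -10.360. Worst-case = [-10.360 - 2.321, -10.360 + 2.730] = [-12.681, -7.630]. RSS = √0.780676 = 0.884.

nominal=-10.360 wc=[-12.681,-7.630] rss=0.884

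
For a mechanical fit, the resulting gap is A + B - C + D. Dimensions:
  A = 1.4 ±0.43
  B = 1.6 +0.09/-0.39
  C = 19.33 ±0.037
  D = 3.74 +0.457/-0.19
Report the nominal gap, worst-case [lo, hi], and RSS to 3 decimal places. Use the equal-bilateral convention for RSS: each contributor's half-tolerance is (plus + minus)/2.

nominal=-12.590 wc=[-13.637,-11.576] rss=0.590

Stack each dimension's contribution:
  +A: nom +1.400 → Σnom=1.400; wc +0.430/-0.430 → slack +0.430/-0.430; half-tol=0.430, Σhalf²=0.184900
  +B: nom +1.600 → Σnom=3.000; wc +0.090/-0.390 → slack +0.520/-0.820; half-tol=0.240, Σhalf²=0.242500
  -C: nom -19.330 → Σnom=-16.330; wc +0.037/-0.037 → slack +0.557/-0.857; half-tol=0.037, Σhalf²=0.243869
  +D: nom +3.740 → Σnom=-12.590; wc +0.457/-0.190 → slack +1.014/-1.047; half-tol=0.324, Σhalf²=0.348521
Nominal = -12.590. Worst-case = [-12.590 - 1.047, -12.590 + 1.014] = [-13.637, -11.576]. RSS = √0.348521 = 0.590.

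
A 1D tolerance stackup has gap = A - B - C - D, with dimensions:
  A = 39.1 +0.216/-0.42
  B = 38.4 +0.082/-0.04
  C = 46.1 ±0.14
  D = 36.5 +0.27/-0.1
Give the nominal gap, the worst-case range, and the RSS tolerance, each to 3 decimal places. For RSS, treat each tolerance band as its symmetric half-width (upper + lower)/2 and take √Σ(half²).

Stack each dimension's contribution:
  +A: nom +39.100 → Σnom=39.100; wc +0.216/-0.420 → slack +0.216/-0.420; half-tol=0.318, Σhalf²=0.101124
  -B: nom -38.400 → Σnom=0.700; wc +0.040/-0.082 → slack +0.256/-0.502; half-tol=0.061, Σhalf²=0.104845
  -C: nom -46.100 → Σnom=-45.400; wc +0.140/-0.140 → slack +0.396/-0.642; half-tol=0.140, Σhalf²=0.124445
  -D: nom -36.500 → Σnom=-81.900; wc +0.100/-0.270 → slack +0.496/-0.912; half-tol=0.185, Σhalf²=0.158670
Nominal = -81.900. Worst-case = [-81.900 - 0.912, -81.900 + 0.496] = [-82.812, -81.404]. RSS = √0.158670 = 0.398.

nominal=-81.900 wc=[-82.812,-81.404] rss=0.398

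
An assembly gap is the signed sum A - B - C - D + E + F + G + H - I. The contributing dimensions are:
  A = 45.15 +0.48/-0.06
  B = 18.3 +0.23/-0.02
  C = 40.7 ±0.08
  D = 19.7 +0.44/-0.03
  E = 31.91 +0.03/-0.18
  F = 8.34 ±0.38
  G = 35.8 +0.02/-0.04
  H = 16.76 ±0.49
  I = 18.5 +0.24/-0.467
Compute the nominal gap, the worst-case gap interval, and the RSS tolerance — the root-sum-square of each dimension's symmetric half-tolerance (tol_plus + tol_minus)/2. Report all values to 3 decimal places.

nominal=40.760 wc=[38.620,42.757] rss=0.819

Stack each dimension's contribution:
  +A: nom +45.150 → Σnom=45.150; wc +0.480/-0.060 → slack +0.480/-0.060; half-tol=0.270, Σhalf²=0.072900
  -B: nom -18.300 → Σnom=26.850; wc +0.020/-0.230 → slack +0.500/-0.290; half-tol=0.125, Σhalf²=0.088525
  -C: nom -40.700 → Σnom=-13.850; wc +0.080/-0.080 → slack +0.580/-0.370; half-tol=0.080, Σhalf²=0.094925
  -D: nom -19.700 → Σnom=-33.550; wc +0.030/-0.440 → slack +0.610/-0.810; half-tol=0.235, Σhalf²=0.150150
  +E: nom +31.910 → Σnom=-1.640; wc +0.030/-0.180 → slack +0.640/-0.990; half-tol=0.105, Σhalf²=0.161175
  +F: nom +8.340 → Σnom=6.700; wc +0.380/-0.380 → slack +1.020/-1.370; half-tol=0.380, Σhalf²=0.305575
  +G: nom +35.800 → Σnom=42.500; wc +0.020/-0.040 → slack +1.040/-1.410; half-tol=0.030, Σhalf²=0.306475
  +H: nom +16.760 → Σnom=59.260; wc +0.490/-0.490 → slack +1.530/-1.900; half-tol=0.490, Σhalf²=0.546575
  -I: nom -18.500 → Σnom=40.760; wc +0.467/-0.240 → slack +1.997/-2.140; half-tol=0.354, Σhalf²=0.671537
Nominal = 40.760. Worst-case = [40.760 - 2.140, 40.760 + 1.997] = [38.620, 42.757]. RSS = √0.671537 = 0.819.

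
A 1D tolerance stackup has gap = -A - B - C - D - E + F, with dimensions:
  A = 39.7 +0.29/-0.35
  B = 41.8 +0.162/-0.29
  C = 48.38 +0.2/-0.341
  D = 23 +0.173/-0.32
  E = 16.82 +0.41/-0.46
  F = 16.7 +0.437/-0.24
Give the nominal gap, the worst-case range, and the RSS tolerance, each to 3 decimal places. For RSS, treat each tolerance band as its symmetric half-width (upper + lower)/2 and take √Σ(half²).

Stack each dimension's contribution:
  -A: nom -39.700 → Σnom=-39.700; wc +0.350/-0.290 → slack +0.350/-0.290; half-tol=0.320, Σhalf²=0.102400
  -B: nom -41.800 → Σnom=-81.500; wc +0.290/-0.162 → slack +0.640/-0.452; half-tol=0.226, Σhalf²=0.153476
  -C: nom -48.380 → Σnom=-129.880; wc +0.341/-0.200 → slack +0.981/-0.652; half-tol=0.271, Σhalf²=0.226646
  -D: nom -23.000 → Σnom=-152.880; wc +0.320/-0.173 → slack +1.301/-0.825; half-tol=0.246, Σhalf²=0.287408
  -E: nom -16.820 → Σnom=-169.700; wc +0.460/-0.410 → slack +1.761/-1.235; half-tol=0.435, Σhalf²=0.476633
  +F: nom +16.700 → Σnom=-153.000; wc +0.437/-0.240 → slack +2.198/-1.475; half-tol=0.339, Σhalf²=0.591216
Nominal = -153.000. Worst-case = [-153.000 - 1.475, -153.000 + 2.198] = [-154.475, -150.802]. RSS = √0.591216 = 0.769.

nominal=-153.000 wc=[-154.475,-150.802] rss=0.769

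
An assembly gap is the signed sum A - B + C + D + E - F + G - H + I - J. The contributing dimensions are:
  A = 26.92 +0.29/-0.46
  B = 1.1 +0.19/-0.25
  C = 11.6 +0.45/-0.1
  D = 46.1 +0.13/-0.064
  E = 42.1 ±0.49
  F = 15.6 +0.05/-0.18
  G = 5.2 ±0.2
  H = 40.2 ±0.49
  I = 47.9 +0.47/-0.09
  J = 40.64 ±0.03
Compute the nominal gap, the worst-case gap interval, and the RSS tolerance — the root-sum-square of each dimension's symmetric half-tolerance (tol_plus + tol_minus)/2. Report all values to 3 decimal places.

Stack each dimension's contribution:
  +A: nom +26.920 → Σnom=26.920; wc +0.290/-0.460 → slack +0.290/-0.460; half-tol=0.375, Σhalf²=0.140625
  -B: nom -1.100 → Σnom=25.820; wc +0.250/-0.190 → slack +0.540/-0.650; half-tol=0.220, Σhalf²=0.189025
  +C: nom +11.600 → Σnom=37.420; wc +0.450/-0.100 → slack +0.990/-0.750; half-tol=0.275, Σhalf²=0.264650
  +D: nom +46.100 → Σnom=83.520; wc +0.130/-0.064 → slack +1.120/-0.814; half-tol=0.097, Σhalf²=0.274059
  +E: nom +42.100 → Σnom=125.620; wc +0.490/-0.490 → slack +1.610/-1.304; half-tol=0.490, Σhalf²=0.514159
  -F: nom -15.600 → Σnom=110.020; wc +0.180/-0.050 → slack +1.790/-1.354; half-tol=0.115, Σhalf²=0.527384
  +G: nom +5.200 → Σnom=115.220; wc +0.200/-0.200 → slack +1.990/-1.554; half-tol=0.200, Σhalf²=0.567384
  -H: nom -40.200 → Σnom=75.020; wc +0.490/-0.490 → slack +2.480/-2.044; half-tol=0.490, Σhalf²=0.807484
  +I: nom +47.900 → Σnom=122.920; wc +0.470/-0.090 → slack +2.950/-2.134; half-tol=0.280, Σhalf²=0.885884
  -J: nom -40.640 → Σnom=82.280; wc +0.030/-0.030 → slack +2.980/-2.164; half-tol=0.030, Σhalf²=0.886784
Nominal = 82.280. Worst-case = [82.280 - 2.164, 82.280 + 2.980] = [80.116, 85.260]. RSS = √0.886784 = 0.942.

nominal=82.280 wc=[80.116,85.260] rss=0.942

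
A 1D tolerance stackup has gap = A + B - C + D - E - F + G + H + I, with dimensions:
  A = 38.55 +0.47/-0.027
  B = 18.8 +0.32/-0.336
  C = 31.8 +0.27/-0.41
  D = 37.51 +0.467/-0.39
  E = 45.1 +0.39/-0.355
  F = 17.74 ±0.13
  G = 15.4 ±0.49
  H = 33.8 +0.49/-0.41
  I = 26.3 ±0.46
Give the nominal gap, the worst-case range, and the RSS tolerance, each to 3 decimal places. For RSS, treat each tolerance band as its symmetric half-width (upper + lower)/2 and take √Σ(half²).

Stack each dimension's contribution:
  +A: nom +38.550 → Σnom=38.550; wc +0.470/-0.027 → slack +0.470/-0.027; half-tol=0.248, Σhalf²=0.061752
  +B: nom +18.800 → Σnom=57.350; wc +0.320/-0.336 → slack +0.790/-0.363; half-tol=0.328, Σhalf²=0.169336
  -C: nom -31.800 → Σnom=25.550; wc +0.410/-0.270 → slack +1.200/-0.633; half-tol=0.340, Σhalf²=0.284936
  +D: nom +37.510 → Σnom=63.060; wc +0.467/-0.390 → slack +1.667/-1.023; half-tol=0.428, Σhalf²=0.468549
  -E: nom -45.100 → Σnom=17.960; wc +0.355/-0.390 → slack +2.022/-1.413; half-tol=0.372, Σhalf²=0.607305
  -F: nom -17.740 → Σnom=0.220; wc +0.130/-0.130 → slack +2.152/-1.543; half-tol=0.130, Σhalf²=0.624205
  +G: nom +15.400 → Σnom=15.620; wc +0.490/-0.490 → slack +2.642/-2.033; half-tol=0.490, Σhalf²=0.864305
  +H: nom +33.800 → Σnom=49.420; wc +0.490/-0.410 → slack +3.132/-2.443; half-tol=0.450, Σhalf²=1.066805
  +I: nom +26.300 → Σnom=75.720; wc +0.460/-0.460 → slack +3.592/-2.903; half-tol=0.460, Σhalf²=1.278405
Nominal = 75.720. Worst-case = [75.720 - 2.903, 75.720 + 3.592] = [72.817, 79.312]. RSS = √1.278405 = 1.131.

nominal=75.720 wc=[72.817,79.312] rss=1.131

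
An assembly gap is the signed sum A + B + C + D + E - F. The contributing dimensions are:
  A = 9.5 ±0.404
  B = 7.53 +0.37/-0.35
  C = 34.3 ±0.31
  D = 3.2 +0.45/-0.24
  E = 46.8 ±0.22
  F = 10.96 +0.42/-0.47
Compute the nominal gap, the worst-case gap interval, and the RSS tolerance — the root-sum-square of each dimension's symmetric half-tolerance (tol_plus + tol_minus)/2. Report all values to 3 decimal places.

nominal=90.370 wc=[88.426,92.594] rss=0.869

Stack each dimension's contribution:
  +A: nom +9.500 → Σnom=9.500; wc +0.404/-0.404 → slack +0.404/-0.404; half-tol=0.404, Σhalf²=0.163216
  +B: nom +7.530 → Σnom=17.030; wc +0.370/-0.350 → slack +0.774/-0.754; half-tol=0.360, Σhalf²=0.292816
  +C: nom +34.300 → Σnom=51.330; wc +0.310/-0.310 → slack +1.084/-1.064; half-tol=0.310, Σhalf²=0.388916
  +D: nom +3.200 → Σnom=54.530; wc +0.450/-0.240 → slack +1.534/-1.304; half-tol=0.345, Σhalf²=0.507941
  +E: nom +46.800 → Σnom=101.330; wc +0.220/-0.220 → slack +1.754/-1.524; half-tol=0.220, Σhalf²=0.556341
  -F: nom -10.960 → Σnom=90.370; wc +0.470/-0.420 → slack +2.224/-1.944; half-tol=0.445, Σhalf²=0.754366
Nominal = 90.370. Worst-case = [90.370 - 1.944, 90.370 + 2.224] = [88.426, 92.594]. RSS = √0.754366 = 0.869.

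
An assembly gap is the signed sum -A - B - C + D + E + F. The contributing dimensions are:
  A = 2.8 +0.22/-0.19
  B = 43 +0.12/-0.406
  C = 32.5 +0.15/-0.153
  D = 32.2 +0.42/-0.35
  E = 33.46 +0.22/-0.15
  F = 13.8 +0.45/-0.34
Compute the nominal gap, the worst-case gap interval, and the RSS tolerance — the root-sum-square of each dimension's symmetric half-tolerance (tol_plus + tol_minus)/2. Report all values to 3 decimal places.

nominal=1.160 wc=[-0.170,2.999] rss=0.687

Stack each dimension's contribution:
  -A: nom -2.800 → Σnom=-2.800; wc +0.190/-0.220 → slack +0.190/-0.220; half-tol=0.205, Σhalf²=0.042025
  -B: nom -43.000 → Σnom=-45.800; wc +0.406/-0.120 → slack +0.596/-0.340; half-tol=0.263, Σhalf²=0.111194
  -C: nom -32.500 → Σnom=-78.300; wc +0.153/-0.150 → slack +0.749/-0.490; half-tol=0.151, Σhalf²=0.134146
  +D: nom +32.200 → Σnom=-46.100; wc +0.420/-0.350 → slack +1.169/-0.840; half-tol=0.385, Σhalf²=0.282371
  +E: nom +33.460 → Σnom=-12.640; wc +0.220/-0.150 → slack +1.389/-0.990; half-tol=0.185, Σhalf²=0.316596
  +F: nom +13.800 → Σnom=1.160; wc +0.450/-0.340 → slack +1.839/-1.330; half-tol=0.395, Σhalf²=0.472621
Nominal = 1.160. Worst-case = [1.160 - 1.330, 1.160 + 1.839] = [-0.170, 2.999]. RSS = √0.472621 = 0.687.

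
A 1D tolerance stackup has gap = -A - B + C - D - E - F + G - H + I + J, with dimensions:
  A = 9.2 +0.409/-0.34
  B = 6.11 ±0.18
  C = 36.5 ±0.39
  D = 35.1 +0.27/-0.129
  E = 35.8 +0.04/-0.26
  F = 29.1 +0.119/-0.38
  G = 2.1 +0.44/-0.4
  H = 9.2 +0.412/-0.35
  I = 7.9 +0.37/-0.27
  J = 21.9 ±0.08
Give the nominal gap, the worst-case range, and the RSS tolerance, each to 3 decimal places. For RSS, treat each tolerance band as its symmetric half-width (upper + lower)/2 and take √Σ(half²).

nominal=-56.110 wc=[-58.680,-53.191] rss=0.938

Stack each dimension's contribution:
  -A: nom -9.200 → Σnom=-9.200; wc +0.340/-0.409 → slack +0.340/-0.409; half-tol=0.374, Σhalf²=0.140250
  -B: nom -6.110 → Σnom=-15.310; wc +0.180/-0.180 → slack +0.520/-0.589; half-tol=0.180, Σhalf²=0.172650
  +C: nom +36.500 → Σnom=21.190; wc +0.390/-0.390 → slack +0.910/-0.979; half-tol=0.390, Σhalf²=0.324750
  -D: nom -35.100 → Σnom=-13.910; wc +0.129/-0.270 → slack +1.039/-1.249; half-tol=0.200, Σhalf²=0.364550
  -E: nom -35.800 → Σnom=-49.710; wc +0.260/-0.040 → slack +1.299/-1.289; half-tol=0.150, Σhalf²=0.387051
  -F: nom -29.100 → Σnom=-78.810; wc +0.380/-0.119 → slack +1.679/-1.408; half-tol=0.249, Σhalf²=0.449301
  +G: nom +2.100 → Σnom=-76.710; wc +0.440/-0.400 → slack +2.119/-1.808; half-tol=0.420, Σhalf²=0.625701
  -H: nom -9.200 → Σnom=-85.910; wc +0.350/-0.412 → slack +2.469/-2.220; half-tol=0.381, Σhalf²=0.770862
  +I: nom +7.900 → Σnom=-78.010; wc +0.370/-0.270 → slack +2.839/-2.490; half-tol=0.320, Σhalf²=0.873262
  +J: nom +21.900 → Σnom=-56.110; wc +0.080/-0.080 → slack +2.919/-2.570; half-tol=0.080, Σhalf²=0.879662
Nominal = -56.110. Worst-case = [-56.110 - 2.570, -56.110 + 2.919] = [-58.680, -53.191]. RSS = √0.879662 = 0.938.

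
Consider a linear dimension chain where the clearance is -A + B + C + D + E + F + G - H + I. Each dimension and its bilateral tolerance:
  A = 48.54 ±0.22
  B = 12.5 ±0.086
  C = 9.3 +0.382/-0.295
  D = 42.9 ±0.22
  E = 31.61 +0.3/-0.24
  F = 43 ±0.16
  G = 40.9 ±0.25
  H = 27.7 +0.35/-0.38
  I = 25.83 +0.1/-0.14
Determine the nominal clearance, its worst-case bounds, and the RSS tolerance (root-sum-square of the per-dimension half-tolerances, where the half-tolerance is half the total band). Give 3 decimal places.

Stack each dimension's contribution:
  -A: nom -48.540 → Σnom=-48.540; wc +0.220/-0.220 → slack +0.220/-0.220; half-tol=0.220, Σhalf²=0.048400
  +B: nom +12.500 → Σnom=-36.040; wc +0.086/-0.086 → slack +0.306/-0.306; half-tol=0.086, Σhalf²=0.055796
  +C: nom +9.300 → Σnom=-26.740; wc +0.382/-0.295 → slack +0.688/-0.601; half-tol=0.339, Σhalf²=0.170378
  +D: nom +42.900 → Σnom=16.160; wc +0.220/-0.220 → slack +0.908/-0.821; half-tol=0.220, Σhalf²=0.218778
  +E: nom +31.610 → Σnom=47.770; wc +0.300/-0.240 → slack +1.208/-1.061; half-tol=0.270, Σhalf²=0.291678
  +F: nom +43.000 → Σnom=90.770; wc +0.160/-0.160 → slack +1.368/-1.221; half-tol=0.160, Σhalf²=0.317278
  +G: nom +40.900 → Σnom=131.670; wc +0.250/-0.250 → slack +1.618/-1.471; half-tol=0.250, Σhalf²=0.379778
  -H: nom -27.700 → Σnom=103.970; wc +0.380/-0.350 → slack +1.998/-1.821; half-tol=0.365, Σhalf²=0.513003
  +I: nom +25.830 → Σnom=129.800; wc +0.100/-0.140 → slack +2.098/-1.961; half-tol=0.120, Σhalf²=0.527403
Nominal = 129.800. Worst-case = [129.800 - 1.961, 129.800 + 2.098] = [127.839, 131.898]. RSS = √0.527403 = 0.726.

nominal=129.800 wc=[127.839,131.898] rss=0.726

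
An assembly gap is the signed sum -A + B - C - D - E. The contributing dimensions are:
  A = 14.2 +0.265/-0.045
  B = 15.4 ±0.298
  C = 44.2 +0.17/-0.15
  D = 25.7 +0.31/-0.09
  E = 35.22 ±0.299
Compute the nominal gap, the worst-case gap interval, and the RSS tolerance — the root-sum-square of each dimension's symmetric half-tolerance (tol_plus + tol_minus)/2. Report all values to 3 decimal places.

Stack each dimension's contribution:
  -A: nom -14.200 → Σnom=-14.200; wc +0.045/-0.265 → slack +0.045/-0.265; half-tol=0.155, Σhalf²=0.024025
  +B: nom +15.400 → Σnom=1.200; wc +0.298/-0.298 → slack +0.343/-0.563; half-tol=0.298, Σhalf²=0.112829
  -C: nom -44.200 → Σnom=-43.000; wc +0.150/-0.170 → slack +0.493/-0.733; half-tol=0.160, Σhalf²=0.138429
  -D: nom -25.700 → Σnom=-68.700; wc +0.090/-0.310 → slack +0.583/-1.043; half-tol=0.200, Σhalf²=0.178429
  -E: nom -35.220 → Σnom=-103.920; wc +0.299/-0.299 → slack +0.882/-1.342; half-tol=0.299, Σhalf²=0.267830
Nominal = -103.920. Worst-case = [-103.920 - 1.342, -103.920 + 0.882] = [-105.262, -103.038]. RSS = √0.267830 = 0.518.

nominal=-103.920 wc=[-105.262,-103.038] rss=0.518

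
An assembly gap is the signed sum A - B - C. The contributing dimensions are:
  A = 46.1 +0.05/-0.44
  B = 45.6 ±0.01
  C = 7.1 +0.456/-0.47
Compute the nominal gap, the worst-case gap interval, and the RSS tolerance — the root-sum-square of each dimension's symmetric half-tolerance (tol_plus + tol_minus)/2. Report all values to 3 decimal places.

Stack each dimension's contribution:
  +A: nom +46.100 → Σnom=46.100; wc +0.050/-0.440 → slack +0.050/-0.440; half-tol=0.245, Σhalf²=0.060025
  -B: nom -45.600 → Σnom=0.500; wc +0.010/-0.010 → slack +0.060/-0.450; half-tol=0.010, Σhalf²=0.060125
  -C: nom -7.100 → Σnom=-6.600; wc +0.470/-0.456 → slack +0.530/-0.906; half-tol=0.463, Σhalf²=0.274494
Nominal = -6.600. Worst-case = [-6.600 - 0.906, -6.600 + 0.530] = [-7.506, -6.070]. RSS = √0.274494 = 0.524.

nominal=-6.600 wc=[-7.506,-6.070] rss=0.524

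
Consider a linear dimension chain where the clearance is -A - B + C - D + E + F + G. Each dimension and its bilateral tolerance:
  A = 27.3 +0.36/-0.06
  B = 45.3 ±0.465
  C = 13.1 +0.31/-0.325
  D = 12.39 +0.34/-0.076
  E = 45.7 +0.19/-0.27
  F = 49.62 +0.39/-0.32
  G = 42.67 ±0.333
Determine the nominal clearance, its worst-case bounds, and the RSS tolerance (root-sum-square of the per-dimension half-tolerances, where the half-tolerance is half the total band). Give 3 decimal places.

nominal=66.100 wc=[63.687,67.924] rss=0.833

Stack each dimension's contribution:
  -A: nom -27.300 → Σnom=-27.300; wc +0.060/-0.360 → slack +0.060/-0.360; half-tol=0.210, Σhalf²=0.044100
  -B: nom -45.300 → Σnom=-72.600; wc +0.465/-0.465 → slack +0.525/-0.825; half-tol=0.465, Σhalf²=0.260325
  +C: nom +13.100 → Σnom=-59.500; wc +0.310/-0.325 → slack +0.835/-1.150; half-tol=0.318, Σhalf²=0.361131
  -D: nom -12.390 → Σnom=-71.890; wc +0.076/-0.340 → slack +0.911/-1.490; half-tol=0.208, Σhalf²=0.404395
  +E: nom +45.700 → Σnom=-26.190; wc +0.190/-0.270 → slack +1.101/-1.760; half-tol=0.230, Σhalf²=0.457295
  +F: nom +49.620 → Σnom=23.430; wc +0.390/-0.320 → slack +1.491/-2.080; half-tol=0.355, Σhalf²=0.583320
  +G: nom +42.670 → Σnom=66.100; wc +0.333/-0.333 → slack +1.824/-2.413; half-tol=0.333, Σhalf²=0.694209
Nominal = 66.100. Worst-case = [66.100 - 2.413, 66.100 + 1.824] = [63.687, 67.924]. RSS = √0.694209 = 0.833.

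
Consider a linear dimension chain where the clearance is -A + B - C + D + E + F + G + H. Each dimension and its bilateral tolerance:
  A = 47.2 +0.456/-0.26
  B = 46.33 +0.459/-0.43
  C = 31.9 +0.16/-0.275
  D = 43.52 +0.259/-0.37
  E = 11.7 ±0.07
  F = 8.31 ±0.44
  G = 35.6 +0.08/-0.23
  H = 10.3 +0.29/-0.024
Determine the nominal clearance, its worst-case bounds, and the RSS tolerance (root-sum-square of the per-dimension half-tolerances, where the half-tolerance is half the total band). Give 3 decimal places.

nominal=76.660 wc=[74.480,78.793] rss=0.848

Stack each dimension's contribution:
  -A: nom -47.200 → Σnom=-47.200; wc +0.260/-0.456 → slack +0.260/-0.456; half-tol=0.358, Σhalf²=0.128164
  +B: nom +46.330 → Σnom=-0.870; wc +0.459/-0.430 → slack +0.719/-0.886; half-tol=0.445, Σhalf²=0.325744
  -C: nom -31.900 → Σnom=-32.770; wc +0.275/-0.160 → slack +0.994/-1.046; half-tol=0.218, Σhalf²=0.373051
  +D: nom +43.520 → Σnom=10.750; wc +0.259/-0.370 → slack +1.253/-1.416; half-tol=0.315, Σhalf²=0.471961
  +E: nom +11.700 → Σnom=22.450; wc +0.070/-0.070 → slack +1.323/-1.486; half-tol=0.070, Σhalf²=0.476861
  +F: nom +8.310 → Σnom=30.760; wc +0.440/-0.440 → slack +1.763/-1.926; half-tol=0.440, Σhalf²=0.670461
  +G: nom +35.600 → Σnom=66.360; wc +0.080/-0.230 → slack +1.843/-2.156; half-tol=0.155, Σhalf²=0.694486
  +H: nom +10.300 → Σnom=76.660; wc +0.290/-0.024 → slack +2.133/-2.180; half-tol=0.157, Σhalf²=0.719135
Nominal = 76.660. Worst-case = [76.660 - 2.180, 76.660 + 2.133] = [74.480, 78.793]. RSS = √0.719135 = 0.848.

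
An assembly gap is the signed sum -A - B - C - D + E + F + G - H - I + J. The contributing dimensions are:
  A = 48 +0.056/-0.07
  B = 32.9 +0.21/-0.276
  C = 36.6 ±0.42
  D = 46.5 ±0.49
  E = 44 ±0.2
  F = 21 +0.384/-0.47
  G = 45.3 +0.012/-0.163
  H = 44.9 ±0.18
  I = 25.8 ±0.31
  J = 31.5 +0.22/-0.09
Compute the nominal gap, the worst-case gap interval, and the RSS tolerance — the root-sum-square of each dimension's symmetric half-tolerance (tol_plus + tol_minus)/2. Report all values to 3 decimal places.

Stack each dimension's contribution:
  -A: nom -48.000 → Σnom=-48.000; wc +0.070/-0.056 → slack +0.070/-0.056; half-tol=0.063, Σhalf²=0.003969
  -B: nom -32.900 → Σnom=-80.900; wc +0.276/-0.210 → slack +0.346/-0.266; half-tol=0.243, Σhalf²=0.063018
  -C: nom -36.600 → Σnom=-117.500; wc +0.420/-0.420 → slack +0.766/-0.686; half-tol=0.420, Σhalf²=0.239418
  -D: nom -46.500 → Σnom=-164.000; wc +0.490/-0.490 → slack +1.256/-1.176; half-tol=0.490, Σhalf²=0.479518
  +E: nom +44.000 → Σnom=-120.000; wc +0.200/-0.200 → slack +1.456/-1.376; half-tol=0.200, Σhalf²=0.519518
  +F: nom +21.000 → Σnom=-99.000; wc +0.384/-0.470 → slack +1.840/-1.846; half-tol=0.427, Σhalf²=0.701847
  +G: nom +45.300 → Σnom=-53.700; wc +0.012/-0.163 → slack +1.852/-2.009; half-tol=0.088, Σhalf²=0.709503
  -H: nom -44.900 → Σnom=-98.600; wc +0.180/-0.180 → slack +2.032/-2.189; half-tol=0.180, Σhalf²=0.741903
  -I: nom -25.800 → Σnom=-124.400; wc +0.310/-0.310 → slack +2.342/-2.499; half-tol=0.310, Σhalf²=0.838003
  +J: nom +31.500 → Σnom=-92.900; wc +0.220/-0.090 → slack +2.562/-2.589; half-tol=0.155, Σhalf²=0.862028
Nominal = -92.900. Worst-case = [-92.900 - 2.589, -92.900 + 2.562] = [-95.489, -90.338]. RSS = √0.862028 = 0.928.

nominal=-92.900 wc=[-95.489,-90.338] rss=0.928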